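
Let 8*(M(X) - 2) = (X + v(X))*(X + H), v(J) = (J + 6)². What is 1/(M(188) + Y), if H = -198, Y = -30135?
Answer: -1/77413 ≈ -1.2918e-5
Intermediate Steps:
v(J) = (6 + J)²
M(X) = 2 + (-198 + X)*(X + (6 + X)²)/8 (M(X) = 2 + ((X + (6 + X)²)*(X - 198))/8 = 2 + ((X + (6 + X)²)*(-198 + X))/8 = 2 + ((-198 + X)*(X + (6 + X)²))/8 = 2 + (-198 + X)*(X + (6 + X)²)/8)
1/(M(188) + Y) = 1/((-889 - 1269/4*188 - 185/8*188² + (⅛)*188³) - 30135) = 1/((-889 - 59643 - 185/8*35344 + (⅛)*6644672) - 30135) = 1/((-889 - 59643 - 817330 + 830584) - 30135) = 1/(-47278 - 30135) = 1/(-77413) = -1/77413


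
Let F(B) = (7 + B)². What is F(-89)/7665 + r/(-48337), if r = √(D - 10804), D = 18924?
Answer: 6724/7665 - 2*√2030/48337 ≈ 0.87537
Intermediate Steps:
r = 2*√2030 (r = √(18924 - 10804) = √8120 = 2*√2030 ≈ 90.111)
F(-89)/7665 + r/(-48337) = (7 - 89)²/7665 + (2*√2030)/(-48337) = (-82)²*(1/7665) + (2*√2030)*(-1/48337) = 6724*(1/7665) - 2*√2030/48337 = 6724/7665 - 2*√2030/48337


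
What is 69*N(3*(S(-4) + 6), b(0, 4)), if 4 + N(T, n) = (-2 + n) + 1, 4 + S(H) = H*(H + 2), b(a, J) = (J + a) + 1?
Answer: 0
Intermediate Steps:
b(a, J) = 1 + J + a
S(H) = -4 + H*(2 + H) (S(H) = -4 + H*(H + 2) = -4 + H*(2 + H))
N(T, n) = -5 + n (N(T, n) = -4 + ((-2 + n) + 1) = -4 + (-1 + n) = -5 + n)
69*N(3*(S(-4) + 6), b(0, 4)) = 69*(-5 + (1 + 4 + 0)) = 69*(-5 + 5) = 69*0 = 0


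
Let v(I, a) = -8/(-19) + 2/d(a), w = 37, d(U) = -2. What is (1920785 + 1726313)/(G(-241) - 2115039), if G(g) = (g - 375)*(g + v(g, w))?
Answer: -69294862/37358301 ≈ -1.8549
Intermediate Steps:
v(I, a) = -11/19 (v(I, a) = -8/(-19) + 2/(-2) = -8*(-1/19) + 2*(-½) = 8/19 - 1 = -11/19)
G(g) = (-375 + g)*(-11/19 + g) (G(g) = (g - 375)*(g - 11/19) = (-375 + g)*(-11/19 + g))
(1920785 + 1726313)/(G(-241) - 2115039) = (1920785 + 1726313)/((4125/19 + (-241)² - 7136/19*(-241)) - 2115039) = 3647098/((4125/19 + 58081 + 1719776/19) - 2115039) = 3647098/(2827440/19 - 2115039) = 3647098/(-37358301/19) = 3647098*(-19/37358301) = -69294862/37358301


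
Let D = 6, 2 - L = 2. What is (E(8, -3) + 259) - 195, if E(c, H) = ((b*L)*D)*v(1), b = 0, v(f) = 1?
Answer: 64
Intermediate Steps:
L = 0 (L = 2 - 1*2 = 2 - 2 = 0)
E(c, H) = 0 (E(c, H) = ((0*0)*6)*1 = (0*6)*1 = 0*1 = 0)
(E(8, -3) + 259) - 195 = (0 + 259) - 195 = 259 - 195 = 64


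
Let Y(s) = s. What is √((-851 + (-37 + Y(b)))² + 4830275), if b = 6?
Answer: √5608199 ≈ 2368.2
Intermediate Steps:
√((-851 + (-37 + Y(b)))² + 4830275) = √((-851 + (-37 + 6))² + 4830275) = √((-851 - 31)² + 4830275) = √((-882)² + 4830275) = √(777924 + 4830275) = √5608199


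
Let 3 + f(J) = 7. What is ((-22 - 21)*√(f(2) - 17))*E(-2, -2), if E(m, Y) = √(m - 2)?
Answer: 86*√13 ≈ 310.08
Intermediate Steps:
f(J) = 4 (f(J) = -3 + 7 = 4)
E(m, Y) = √(-2 + m)
((-22 - 21)*√(f(2) - 17))*E(-2, -2) = ((-22 - 21)*√(4 - 17))*√(-2 - 2) = (-43*I*√13)*√(-4) = (-43*I*√13)*(2*I) = 86*√13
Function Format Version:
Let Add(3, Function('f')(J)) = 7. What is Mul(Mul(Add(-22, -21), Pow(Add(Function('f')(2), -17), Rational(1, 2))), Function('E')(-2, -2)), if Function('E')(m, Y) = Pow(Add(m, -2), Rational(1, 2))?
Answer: Mul(86, Pow(13, Rational(1, 2))) ≈ 310.08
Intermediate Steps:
Function('f')(J) = 4 (Function('f')(J) = Add(-3, 7) = 4)
Function('E')(m, Y) = Pow(Add(-2, m), Rational(1, 2))
Mul(Mul(Add(-22, -21), Pow(Add(Function('f')(2), -17), Rational(1, 2))), Function('E')(-2, -2)) = Mul(Mul(Add(-22, -21), Pow(Add(4, -17), Rational(1, 2))), Pow(Add(-2, -2), Rational(1, 2))) = Mul(Mul(-43, Pow(-13, Rational(1, 2))), Pow(-4, Rational(1, 2))) = Mul(Mul(-43, Mul(I, Pow(13, Rational(1, 2)))), Mul(2, I)) = Mul(Mul(-43, I, Pow(13, Rational(1, 2))), Mul(2, I)) = Mul(86, Pow(13, Rational(1, 2)))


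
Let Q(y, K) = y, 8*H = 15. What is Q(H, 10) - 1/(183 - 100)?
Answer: 1237/664 ≈ 1.8630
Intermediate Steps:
H = 15/8 (H = (1/8)*15 = 15/8 ≈ 1.8750)
Q(H, 10) - 1/(183 - 100) = 15/8 - 1/(183 - 100) = 15/8 - 1/83 = 1237/664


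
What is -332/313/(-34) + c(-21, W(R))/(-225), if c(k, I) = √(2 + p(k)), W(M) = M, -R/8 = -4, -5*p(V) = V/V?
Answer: 166/5321 - √5/375 ≈ 0.025234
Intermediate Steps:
p(V) = -⅕ (p(V) = -V/(5*V) = -⅕*1 = -⅕)
R = 32 (R = -8*(-4) = 32)
c(k, I) = 3*√5/5 (c(k, I) = √(2 - ⅕) = √(9/5) = 3*√5/5)
-332/313/(-34) + c(-21, W(R))/(-225) = -332/313/(-34) + (3*√5/5)/(-225) = -332*1/313*(-1/34) + (3*√5/5)*(-1/225) = -332/313*(-1/34) - √5/375 = 166/5321 - √5/375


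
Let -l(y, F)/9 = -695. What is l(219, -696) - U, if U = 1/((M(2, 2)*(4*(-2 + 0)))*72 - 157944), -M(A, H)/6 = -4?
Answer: 1074408841/171768 ≈ 6255.0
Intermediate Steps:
l(y, F) = 6255 (l(y, F) = -9*(-695) = 6255)
M(A, H) = 24 (M(A, H) = -6*(-4) = 24)
U = -1/171768 (U = 1/((24*(4*(-2 + 0)))*72 - 157944) = 1/((24*(4*(-2)))*72 - 157944) = 1/((24*(-8))*72 - 157944) = 1/(-192*72 - 157944) = 1/(-13824 - 157944) = 1/(-171768) = -1/171768 ≈ -5.8218e-6)
l(219, -696) - U = 6255 - 1*(-1/171768) = 6255 + 1/171768 = 1074408841/171768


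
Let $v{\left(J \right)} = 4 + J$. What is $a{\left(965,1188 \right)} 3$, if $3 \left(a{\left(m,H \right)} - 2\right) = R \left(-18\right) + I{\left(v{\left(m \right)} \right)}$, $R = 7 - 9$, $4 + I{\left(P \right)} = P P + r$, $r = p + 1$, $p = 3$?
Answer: $939003$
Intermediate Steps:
$r = 4$ ($r = 3 + 1 = 4$)
$I{\left(P \right)} = P^{2}$ ($I{\left(P \right)} = -4 + \left(P P + 4\right) = -4 + \left(P^{2} + 4\right) = -4 + \left(4 + P^{2}\right) = P^{2}$)
$R = -2$ ($R = 7 - 9 = -2$)
$a{\left(m,H \right)} = 14 + \frac{\left(4 + m\right)^{2}}{3}$ ($a{\left(m,H \right)} = 2 + \frac{\left(-2\right) \left(-18\right) + \left(4 + m\right)^{2}}{3} = 2 + \frac{36 + \left(4 + m\right)^{2}}{3} = 2 + \left(12 + \frac{\left(4 + m\right)^{2}}{3}\right) = 14 + \frac{\left(4 + m\right)^{2}}{3}$)
$a{\left(965,1188 \right)} 3 = \left(14 + \frac{\left(4 + 965\right)^{2}}{3}\right) 3 = \left(14 + \frac{969^{2}}{3}\right) 3 = \left(14 + \frac{1}{3} \cdot 938961\right) 3 = \left(14 + 312987\right) 3 = 313001 \cdot 3 = 939003$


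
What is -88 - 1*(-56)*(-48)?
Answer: -2776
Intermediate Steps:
-88 - 1*(-56)*(-48) = -88 + 56*(-48) = -88 - 2688 = -2776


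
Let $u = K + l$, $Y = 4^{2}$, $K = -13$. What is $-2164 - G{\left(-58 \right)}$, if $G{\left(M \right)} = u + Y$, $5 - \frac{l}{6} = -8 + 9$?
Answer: $-2191$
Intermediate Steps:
$l = 24$ ($l = 30 - 6 \left(-8 + 9\right) = 30 - 6 = 24$)
$Y = 16$
$u = 11$ ($u = -13 + 24 = 11$)
$G{\left(M \right)} = 27$ ($G{\left(M \right)} = 11 + 16 = 27$)
$-2164 - G{\left(-58 \right)} = -2164 - 27 = -2191$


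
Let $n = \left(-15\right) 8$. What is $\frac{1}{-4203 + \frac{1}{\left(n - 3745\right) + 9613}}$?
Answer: $- \frac{5748}{24158843} \approx -0.00023793$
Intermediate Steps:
$n = -120$
$\frac{1}{-4203 + \frac{1}{\left(n - 3745\right) + 9613}} = \frac{1}{-4203 + \frac{1}{\left(-120 - 3745\right) + 9613}} = \frac{1}{-4203 + \frac{1}{-3865 + 9613}} = \frac{1}{-4203 + \frac{1}{5748}} = \frac{1}{- \frac{24158843}{5748}} = - \frac{5748}{24158843}$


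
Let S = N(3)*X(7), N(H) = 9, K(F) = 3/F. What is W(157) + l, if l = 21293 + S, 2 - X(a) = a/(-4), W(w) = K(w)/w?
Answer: 2102732255/98596 ≈ 21327.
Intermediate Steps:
W(w) = 3/w**2 (W(w) = (3/w)/w = 3/w**2)
X(a) = 2 + a/4 (X(a) = 2 - a/(-4) = 2 - a*(-1)/4 = 2 - (-1)*a/4 = 2 + a/4)
S = 135/4 (S = 9*(2 + (1/4)*7) = 9*(2 + 7/4) = 9*(15/4) = 135/4 ≈ 33.750)
l = 85307/4 (l = 21293 + 135/4 = 85307/4 ≈ 21327.)
W(157) + l = 3/157**2 + 85307/4 = 3*(1/24649) + 85307/4 = 3/24649 + 85307/4 = 2102732255/98596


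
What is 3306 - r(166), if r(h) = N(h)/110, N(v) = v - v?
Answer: 3306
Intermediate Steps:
N(v) = 0
r(h) = 0 (r(h) = 0/110 = 0*(1/110) = 0)
3306 - r(166) = 3306 - 1*0 = 3306 + 0 = 3306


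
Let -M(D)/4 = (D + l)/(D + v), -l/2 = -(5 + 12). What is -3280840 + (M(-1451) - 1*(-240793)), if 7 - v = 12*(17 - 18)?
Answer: -1088338243/358 ≈ -3.0401e+6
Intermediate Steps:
l = 34 (l = -(-2)*(5 + 12) = -(-2)*17 = -2*(-17) = 34)
v = 19 (v = 7 - 12*(17 - 18) = 7 - 12*(-1) = 7 - 1*(-12) = 7 + 12 = 19)
M(D) = -4*(34 + D)/(19 + D) (M(D) = -4*(D + 34)/(D + 19) = -4*(34 + D)/(19 + D))
-3280840 + (M(-1451) - 1*(-240793)) = -3280840 + (4*(-34 - 1*(-1451))/(19 - 1451) - 1*(-240793)) = -3280840 + (4*(-34 + 1451)/(-1432) + 240793) = -3280840 + (4*(-1/1432)*1417 + 240793) = -3280840 + (-1417/358 + 240793) = -3280840 + 86202477/358 = -1088338243/358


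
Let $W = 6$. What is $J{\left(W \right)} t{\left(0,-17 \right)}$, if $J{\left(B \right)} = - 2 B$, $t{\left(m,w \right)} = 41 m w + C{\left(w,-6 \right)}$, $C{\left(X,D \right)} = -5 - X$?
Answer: $-144$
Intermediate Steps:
$t{\left(m,w \right)} = -5 - w + 41 m w$ ($t{\left(m,w \right)} = 41 m w - \left(5 + w\right) = -5 - w + 41 m w$)
$J{\left(W \right)} t{\left(0,-17 \right)} = \left(-2\right) 6 \left(-5 - -17 + 41 \cdot 0 \left(-17\right)\right) = - 12 \left(-5 + 17 + 0\right) = \left(-12\right) 12 = -144$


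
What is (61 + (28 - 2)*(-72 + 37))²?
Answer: 720801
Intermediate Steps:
(61 + (28 - 2)*(-72 + 37))² = (61 + 26*(-35))² = (61 - 910)² = (-849)² = 720801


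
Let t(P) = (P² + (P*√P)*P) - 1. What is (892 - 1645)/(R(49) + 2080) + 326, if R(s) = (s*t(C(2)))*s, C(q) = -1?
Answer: 3288165286/10091201 + 1807953*I/10091201 ≈ 325.84 + 0.17916*I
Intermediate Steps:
t(P) = -1 + P² + P^(5/2) (t(P) = (P² + P^(3/2)*P) - 1 = (P² + P^(5/2)) - 1 = -1 + P² + P^(5/2))
R(s) = I*s² (R(s) = (s*(-1 + (-1)² + (-1)^(5/2)))*s = (s*(-1 + 1 + I))*s = (s*I)*s = (I*s)*s = I*s²)
(892 - 1645)/(R(49) + 2080) + 326 = (892 - 1645)/(I*49² + 2080) + 326 = -753/(I*2401 + 2080) + 326 = -753/(2401*I + 2080) + 326 = -753*(2080 - 2401*I)/10091201 + 326 = 326 - 753*(2080 - 2401*I)/10091201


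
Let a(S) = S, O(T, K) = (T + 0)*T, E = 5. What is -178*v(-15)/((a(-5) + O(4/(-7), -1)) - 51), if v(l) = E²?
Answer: 109025/1364 ≈ 79.930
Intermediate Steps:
O(T, K) = T² (O(T, K) = T*T = T²)
v(l) = 25 (v(l) = 5² = 25)
-178*v(-15)/((a(-5) + O(4/(-7), -1)) - 51) = -4450/((-5 + (4/(-7))²) - 51) = -4450/((-5 + (4*(-⅐))²) - 51) = -4450/((-5 + (-4/7)²) - 51) = -4450/((-5 + 16/49) - 51) = -4450/(-229/49 - 51) = -4450/(-2728/49) = -4450*(-49)/2728 = -178*(-1225/2728) = 109025/1364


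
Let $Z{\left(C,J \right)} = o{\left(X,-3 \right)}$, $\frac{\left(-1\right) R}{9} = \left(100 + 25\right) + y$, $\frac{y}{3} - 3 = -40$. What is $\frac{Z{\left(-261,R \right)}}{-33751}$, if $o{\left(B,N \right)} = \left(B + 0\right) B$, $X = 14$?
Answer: $- \frac{196}{33751} \approx -0.0058072$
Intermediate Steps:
$y = -111$ ($y = 9 + 3 \left(-40\right) = 9 - 120 = -111$)
$o{\left(B,N \right)} = B^{2}$ ($o{\left(B,N \right)} = B B = B^{2}$)
$R = -126$ ($R = - 9 \left(\left(100 + 25\right) - 111\right) = - 9 \left(125 - 111\right) = \left(-9\right) 14 = -126$)
$Z{\left(C,J \right)} = 196$ ($Z{\left(C,J \right)} = 14^{2} = 196$)
$\frac{Z{\left(-261,R \right)}}{-33751} = \frac{196}{-33751} = 196 \left(- \frac{1}{33751}\right) = - \frac{196}{33751}$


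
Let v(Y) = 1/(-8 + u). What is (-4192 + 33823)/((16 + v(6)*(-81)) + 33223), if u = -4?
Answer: 118524/132983 ≈ 0.89127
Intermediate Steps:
v(Y) = -1/12 (v(Y) = 1/(-8 - 4) = 1/(-12) = -1/12)
(-4192 + 33823)/((16 + v(6)*(-81)) + 33223) = (-4192 + 33823)/((16 - 1/12*(-81)) + 33223) = 29631/((16 + 27/4) + 33223) = 29631/(91/4 + 33223) = 29631/(132983/4) = 29631*(4/132983) = 118524/132983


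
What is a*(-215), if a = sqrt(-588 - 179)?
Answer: -215*I*sqrt(767) ≈ -5954.4*I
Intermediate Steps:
a = I*sqrt(767) (a = sqrt(-767) = I*sqrt(767) ≈ 27.695*I)
a*(-215) = (I*sqrt(767))*(-215) = -215*I*sqrt(767)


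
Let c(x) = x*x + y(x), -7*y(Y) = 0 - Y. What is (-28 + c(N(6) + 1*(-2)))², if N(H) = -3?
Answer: 676/49 ≈ 13.796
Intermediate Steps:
y(Y) = Y/7 (y(Y) = -(0 - Y)/7 = -(-1)*Y/7 = Y/7)
c(x) = x² + x/7 (c(x) = x*x + x/7 = x² + x/7)
(-28 + c(N(6) + 1*(-2)))² = (-28 + (-3 + 1*(-2))*(⅐ + (-3 + 1*(-2))))² = (-28 + (-3 - 2)*(⅐ + (-3 - 2)))² = (-28 - 5*(⅐ - 5))² = (-28 - 5*(-34/7))² = (-28 + 170/7)² = (-26/7)² = 676/49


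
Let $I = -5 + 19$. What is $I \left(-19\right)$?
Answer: $-266$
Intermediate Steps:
$I = 14$
$I \left(-19\right) = 14 \left(-19\right) = -266$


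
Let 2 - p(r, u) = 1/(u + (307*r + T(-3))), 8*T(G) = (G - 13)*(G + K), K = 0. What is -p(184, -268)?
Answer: -112451/56226 ≈ -2.0000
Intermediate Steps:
T(G) = G*(-13 + G)/8 (T(G) = ((G - 13)*(G + 0))/8 = ((-13 + G)*G)/8 = (G*(-13 + G))/8 = G*(-13 + G)/8)
p(r, u) = 2 - 1/(6 + u + 307*r) (p(r, u) = 2 - 1/(u + (307*r + (1/8)*(-3)*(-13 - 3))) = 2 - 1/(u + (307*r + (1/8)*(-3)*(-16))) = 2 - 1/(u + (307*r + 6)) = 2 - 1/(u + (6 + 307*r)) = 2 - 1/(6 + u + 307*r))
-p(184, -268) = -(11 + 2*(-268) + 614*184)/(6 - 268 + 307*184) = -(11 - 536 + 112976)/(6 - 268 + 56488) = -112451/56226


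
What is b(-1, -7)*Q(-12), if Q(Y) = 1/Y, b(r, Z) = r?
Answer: 1/12 ≈ 0.083333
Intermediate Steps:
b(-1, -7)*Q(-12) = -1/(-12) = -1*(-1/12) = 1/12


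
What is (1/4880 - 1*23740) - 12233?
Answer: -175548239/4880 ≈ -35973.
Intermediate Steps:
(1/4880 - 1*23740) - 12233 = (1/4880 - 23740) - 12233 = -115851199/4880 - 12233 = -175548239/4880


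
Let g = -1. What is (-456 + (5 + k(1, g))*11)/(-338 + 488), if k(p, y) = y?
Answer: -206/75 ≈ -2.7467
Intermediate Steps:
(-456 + (5 + k(1, g))*11)/(-338 + 488) = (-456 + (5 - 1)*11)/(-338 + 488) = (-456 + 4*11)/150 = (-456 + 44)*(1/150) = -412*1/150 = -206/75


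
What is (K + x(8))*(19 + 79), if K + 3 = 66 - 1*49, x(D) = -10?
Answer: 392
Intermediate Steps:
K = 14 (K = -3 + (66 - 1*49) = -3 + (66 - 49) = -3 + 17 = 14)
(K + x(8))*(19 + 79) = (14 - 10)*(19 + 79) = 4*98 = 392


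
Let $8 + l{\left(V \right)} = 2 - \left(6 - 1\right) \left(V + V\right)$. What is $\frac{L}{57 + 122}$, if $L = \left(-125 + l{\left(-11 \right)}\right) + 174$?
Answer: $\frac{153}{179} \approx 0.85475$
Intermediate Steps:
$l{\left(V \right)} = -6 - 10 V$ ($l{\left(V \right)} = -8 - \left(-2 + \left(6 - 1\right) \left(V + V\right)\right) = -8 - \left(-2 + 5 \cdot 2 V\right) = -8 - \left(-2 + 10 V\right) = -6 - 10 V$)
$L = 153$ ($L = \left(-125 - -104\right) + 174 = \left(-125 + \left(-6 + 110\right)\right) + 174 = \left(-125 + 104\right) + 174 = -21 + 174 = 153$)
$\frac{L}{57 + 122} = \frac{1}{57 + 122} \cdot 153 = \frac{1}{179} \cdot 153 = \frac{153}{179}$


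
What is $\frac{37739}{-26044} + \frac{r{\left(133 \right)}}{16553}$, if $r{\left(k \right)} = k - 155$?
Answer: $- \frac{625266635}{431106332} \approx -1.4504$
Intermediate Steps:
$r{\left(k \right)} = -155 + k$
$\frac{37739}{-26044} + \frac{r{\left(133 \right)}}{16553} = \frac{37739}{-26044} + \frac{-155 + 133}{16553} = 37739 \left(- \frac{1}{26044}\right) - \frac{22}{16553} = - \frac{37739}{26044} - \frac{22}{16553} = - \frac{625266635}{431106332}$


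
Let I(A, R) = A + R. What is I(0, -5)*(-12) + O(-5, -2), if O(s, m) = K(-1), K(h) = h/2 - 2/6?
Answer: 355/6 ≈ 59.167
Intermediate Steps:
K(h) = -⅓ + h/2 (K(h) = h*(½) - 2*⅙ = h/2 - ⅓ = -⅓ + h/2)
O(s, m) = -⅚ (O(s, m) = -⅓ + (½)*(-1) = -⅓ - ½ = -⅚)
I(0, -5)*(-12) + O(-5, -2) = (0 - 5)*(-12) - ⅚ = -5*(-12) - ⅚ = 60 - ⅚ = 355/6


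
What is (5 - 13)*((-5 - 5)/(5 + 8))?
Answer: 80/13 ≈ 6.1538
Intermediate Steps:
(5 - 13)*((-5 - 5)/(5 + 8)) = -(-80)/13 = -8*(-10/13) = 80/13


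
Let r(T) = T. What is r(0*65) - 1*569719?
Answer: -569719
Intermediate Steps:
r(0*65) - 1*569719 = 0*65 - 1*569719 = 0 - 569719 = -569719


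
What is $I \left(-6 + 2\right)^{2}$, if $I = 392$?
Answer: $6272$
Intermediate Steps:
$I \left(-6 + 2\right)^{2} = 392 \left(-6 + 2\right)^{2} = 392 \left(-4\right)^{2} = 392 \cdot 16 = 6272$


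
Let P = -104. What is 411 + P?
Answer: 307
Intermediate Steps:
411 + P = 411 - 104 = 307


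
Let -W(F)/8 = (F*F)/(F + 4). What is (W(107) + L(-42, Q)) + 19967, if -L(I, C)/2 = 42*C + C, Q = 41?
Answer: 1733359/111 ≈ 15616.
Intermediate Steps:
W(F) = -8*F**2/(4 + F) (W(F) = -8*F*F/(F + 4) = -8*F**2/(4 + F))
L(I, C) = -86*C (L(I, C) = -2*(42*C + C) = -86*C)
(W(107) + L(-42, Q)) + 19967 = (-8*107**2/(4 + 107) - 86*41) + 19967 = (-8*11449/111 - 3526) + 19967 = (-8*11449*1/111 - 3526) + 19967 = (-91592/111 - 3526) + 19967 = -482978/111 + 19967 = 1733359/111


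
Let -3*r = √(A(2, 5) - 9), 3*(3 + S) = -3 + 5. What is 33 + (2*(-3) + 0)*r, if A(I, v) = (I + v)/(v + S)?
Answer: 33 + I*√102/2 ≈ 33.0 + 5.0498*I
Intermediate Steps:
S = -7/3 (S = -3 + (-3 + 5)/3 = -3 + (⅓)*2 = -3 + ⅔ = -7/3 ≈ -2.3333)
A(I, v) = (I + v)/(-7/3 + v) (A(I, v) = (I + v)/(v - 7/3) = (I + v)/(-7/3 + v))
r = -I*√102/12 (r = -√(3*(2 + 5)/(-7 + 3*5) - 9)/3 = -√(3*7/(-7 + 15) - 9)/3 = -√(3*7/8 - 9)/3 = -√(3*(⅛)*7 - 9)/3 = -√(21/8 - 9)/3 = -I*√102/12 ≈ -0.84163*I)
33 + (2*(-3) + 0)*r = 33 + (2*(-3) + 0)*(-I*√102/12) = 33 + (-6 + 0)*(-I*√102/12) = 33 - (-1)*I*√102/2 = 33 + I*√102/2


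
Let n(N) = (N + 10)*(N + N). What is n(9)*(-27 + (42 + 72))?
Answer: 29754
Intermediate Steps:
n(N) = 2*N*(10 + N) (n(N) = (10 + N)*(2*N) = 2*N*(10 + N))
n(9)*(-27 + (42 + 72)) = (2*9*(10 + 9))*(-27 + (42 + 72)) = (2*9*19)*(-27 + 114) = 342*87 = 29754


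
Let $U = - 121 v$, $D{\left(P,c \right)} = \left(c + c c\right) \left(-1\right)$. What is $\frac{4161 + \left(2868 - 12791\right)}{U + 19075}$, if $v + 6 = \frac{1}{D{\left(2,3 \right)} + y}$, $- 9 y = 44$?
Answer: $- \frac{875824}{3010841} \approx -0.29089$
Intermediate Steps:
$D{\left(P,c \right)} = - c - c^{2}$ ($D{\left(P,c \right)} = \left(c + c^{2}\right) \left(-1\right) = - c - c^{2}$)
$y = - \frac{44}{9}$ ($y = \left(- \frac{1}{9}\right) 44 = - \frac{44}{9} \approx -4.8889$)
$v = - \frac{921}{152}$ ($v = -6 + \frac{1}{\left(-1\right) 3 \left(1 + 3\right) - \frac{44}{9}} = -6 + \frac{1}{\left(-1\right) 3 \cdot 4 - \frac{44}{9}} = -6 + \frac{1}{-12 - \frac{44}{9}} = -6 + \frac{1}{- \frac{152}{9}} = -6 - \frac{9}{152} = - \frac{921}{152} \approx -6.0592$)
$U = \frac{111441}{152}$ ($U = \left(-121\right) \left(- \frac{921}{152}\right) = \frac{111441}{152} \approx 733.16$)
$\frac{4161 + \left(2868 - 12791\right)}{U + 19075} = \frac{4161 + \left(2868 - 12791\right)}{\frac{111441}{152} + 19075} = \frac{4161 - 9923}{\frac{3010841}{152}} = \left(-5762\right) \frac{152}{3010841} = - \frac{875824}{3010841}$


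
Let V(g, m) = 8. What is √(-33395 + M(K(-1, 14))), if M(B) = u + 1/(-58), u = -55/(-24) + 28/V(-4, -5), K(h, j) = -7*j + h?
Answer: I*√4043568774/348 ≈ 182.73*I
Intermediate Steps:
K(h, j) = h - 7*j
u = 139/24 (u = -55/(-24) + 28/8 = -55*(-1/24) + 28*(⅛) = 55/24 + 7/2 = 139/24 ≈ 5.7917)
M(B) = 4019/696 (M(B) = 139/24 + 1/(-58) = 139/24 - 1/58 = 4019/696)
√(-33395 + M(K(-1, 14))) = √(-33395 + 4019/696) = √(-23238901/696) = I*√4043568774/348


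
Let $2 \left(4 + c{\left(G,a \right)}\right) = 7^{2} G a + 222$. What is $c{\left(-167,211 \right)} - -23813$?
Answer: $- \frac{1678773}{2} \approx -8.3939 \cdot 10^{5}$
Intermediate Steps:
$c{\left(G,a \right)} = 107 + \frac{49 G a}{2}$ ($c{\left(G,a \right)} = -4 + \frac{7^{2} G a + 222}{2} = -4 + \frac{49 G a + 222}{2} = -4 + \frac{222 + 49 G a}{2} = -4 + \left(111 + \frac{49 G a}{2}\right) = 107 + \frac{49 G a}{2}$)
$c{\left(-167,211 \right)} - -23813 = \left(107 + \frac{49}{2} \left(-167\right) 211\right) - -23813 = \left(107 - \frac{1726613}{2}\right) + 23813 = - \frac{1726399}{2} + 23813 = - \frac{1678773}{2}$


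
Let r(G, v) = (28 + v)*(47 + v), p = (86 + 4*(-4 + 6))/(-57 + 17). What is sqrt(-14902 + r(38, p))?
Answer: I*sqrt(5502691)/20 ≈ 117.29*I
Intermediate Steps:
p = -47/20 (p = (86 + 4*2)/(-40) = (86 + 8)*(-1/40) = 94*(-1/40) = -47/20 ≈ -2.3500)
sqrt(-14902 + r(38, p)) = sqrt(-14902 + (1316 + (-47/20)**2 + 75*(-47/20))) = sqrt(-14902 + (1316 + 2209/400 - 705/4)) = sqrt(-14902 + 458109/400) = sqrt(-5502691/400) = I*sqrt(5502691)/20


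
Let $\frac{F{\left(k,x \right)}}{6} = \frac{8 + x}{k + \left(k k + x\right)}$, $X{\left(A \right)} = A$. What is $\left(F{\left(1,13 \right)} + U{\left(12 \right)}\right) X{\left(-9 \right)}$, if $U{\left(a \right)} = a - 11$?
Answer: $- \frac{423}{5} \approx -84.6$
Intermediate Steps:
$U{\left(a \right)} = -11 + a$
$F{\left(k,x \right)} = \frac{6 \left(8 + x\right)}{k + x + k^{2}}$ ($F{\left(k,x \right)} = 6 \frac{8 + x}{k + \left(k k + x\right)} = 6 \frac{8 + x}{k + \left(k^{2} + x\right)} = 6 \frac{8 + x}{k + \left(x + k^{2}\right)} = 6 \frac{8 + x}{k + x + k^{2}} = \frac{6 \left(8 + x\right)}{k + x + k^{2}}$)
$\left(F{\left(1,13 \right)} + U{\left(12 \right)}\right) X{\left(-9 \right)} = \left(\frac{6 \left(8 + 13\right)}{1 + 13 + 1^{2}} + \left(-11 + 12\right)\right) \left(-9\right) = \left(6 \frac{1}{1 + 13 + 1} \cdot 21 + 1\right) \left(-9\right) = \left(6 \cdot \frac{1}{15} \cdot 21 + 1\right) \left(-9\right) = \left(\frac{42}{5} + 1\right) \left(-9\right) = \frac{47}{5} \left(-9\right) = - \frac{423}{5}$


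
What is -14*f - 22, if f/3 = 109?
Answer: -4600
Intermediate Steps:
f = 327 (f = 3*109 = 327)
-14*f - 22 = -14*327 - 22 = -4578 - 22 = -4600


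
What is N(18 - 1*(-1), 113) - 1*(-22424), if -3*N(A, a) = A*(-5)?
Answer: 67367/3 ≈ 22456.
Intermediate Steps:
N(A, a) = 5*A/3 (N(A, a) = -A*(-5)/3 = -(-5)*A/3 = 5*A/3)
N(18 - 1*(-1), 113) - 1*(-22424) = 5*(18 - 1*(-1))/3 - 1*(-22424) = 5*(18 + 1)/3 + 22424 = (5/3)*19 + 22424 = 95/3 + 22424 = 67367/3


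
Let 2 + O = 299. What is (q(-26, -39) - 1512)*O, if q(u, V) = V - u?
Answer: -452925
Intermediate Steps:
O = 297 (O = -2 + 299 = 297)
(q(-26, -39) - 1512)*O = ((-39 - 1*(-26)) - 1512)*297 = ((-39 + 26) - 1512)*297 = (-13 - 1512)*297 = -1525*297 = -452925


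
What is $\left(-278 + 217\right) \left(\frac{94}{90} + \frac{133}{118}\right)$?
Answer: $- \frac{703391}{5310} \approx -132.47$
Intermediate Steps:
$\left(-278 + 217\right) \left(\frac{94}{90} + \frac{133}{118}\right) = - 61 \left(94 \cdot \frac{1}{90} + 133 \cdot \frac{1}{118}\right) = - 61 \left(\frac{47}{45} + \frac{133}{118}\right) = \left(-61\right) \frac{11531}{5310} = - \frac{703391}{5310}$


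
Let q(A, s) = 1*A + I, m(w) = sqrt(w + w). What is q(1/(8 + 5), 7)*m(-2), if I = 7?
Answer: 184*I/13 ≈ 14.154*I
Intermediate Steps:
m(w) = sqrt(2)*sqrt(w) (m(w) = sqrt(2*w) = sqrt(2)*sqrt(w))
q(A, s) = 7 + A (q(A, s) = 1*A + 7 = A + 7 = 7 + A)
q(1/(8 + 5), 7)*m(-2) = (7 + 1/(8 + 5))*(sqrt(2)*sqrt(-2)) = (7 + 1/13)*(sqrt(2)*(I*sqrt(2))) = (7 + 1/13)*(2*I) = 92*(2*I)/13 = 184*I/13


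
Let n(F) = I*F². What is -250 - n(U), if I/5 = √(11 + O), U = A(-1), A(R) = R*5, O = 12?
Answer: -250 - 125*√23 ≈ -849.48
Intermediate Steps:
A(R) = 5*R
U = -5 (U = 5*(-1) = -5)
I = 5*√23 (I = 5*√(11 + 12) = 5*√23 ≈ 23.979)
n(F) = 5*√23*F² (n(F) = (5*√23)*F² = 5*√23*F²)
-250 - n(U) = -250 - 5*√23*(-5)² = -250 - 5*√23*25 = -250 - 125*√23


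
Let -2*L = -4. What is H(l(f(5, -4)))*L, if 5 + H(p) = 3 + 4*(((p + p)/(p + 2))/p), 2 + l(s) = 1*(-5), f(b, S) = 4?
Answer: -36/5 ≈ -7.2000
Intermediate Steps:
l(s) = -7 (l(s) = -2 + 1*(-5) = -2 - 5 = -7)
L = 2 (L = -½*(-4) = 2)
H(p) = -2 + 8/(2 + p) (H(p) = -5 + (3 + 4*(((p + p)/(p + 2))/p)) = -5 + (3 + 4*(((2*p)/(2 + p))/p)) = -5 + (3 + 4*((2*p/(2 + p))/p)) = -5 + (3 + 4*(2/(2 + p))) = -5 + (3 + 8/(2 + p)) = -2 + 8/(2 + p))
H(l(f(5, -4)))*L = (2*(2 - 1*(-7))/(2 - 7))*2 = (2*(2 + 7)/(-5))*2 = (2*(-⅕)*9)*2 = -18/5*2 = -36/5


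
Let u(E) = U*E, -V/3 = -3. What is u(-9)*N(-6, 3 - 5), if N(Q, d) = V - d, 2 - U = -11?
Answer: -1287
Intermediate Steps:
U = 13 (U = 2 - 1*(-11) = 2 + 11 = 13)
V = 9 (V = -3*(-3) = 9)
N(Q, d) = 9 - d
u(E) = 13*E
u(-9)*N(-6, 3 - 5) = (13*(-9))*(9 - (3 - 5)) = -117*(9 - 1*(-2)) = -117*(9 + 2) = -117*11 = -1287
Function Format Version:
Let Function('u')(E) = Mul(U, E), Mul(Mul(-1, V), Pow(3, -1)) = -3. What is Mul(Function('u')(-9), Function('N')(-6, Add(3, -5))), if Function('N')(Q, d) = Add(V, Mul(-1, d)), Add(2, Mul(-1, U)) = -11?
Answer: -1287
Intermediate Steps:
U = 13 (U = Add(2, Mul(-1, -11)) = Add(2, 11) = 13)
V = 9 (V = Mul(-3, -3) = 9)
Function('N')(Q, d) = Add(9, Mul(-1, d))
Function('u')(E) = Mul(13, E)
Mul(Function('u')(-9), Function('N')(-6, Add(3, -5))) = Mul(Mul(13, -9), Add(9, Mul(-1, Add(3, -5)))) = Mul(-117, Add(9, Mul(-1, -2))) = Mul(-117, Add(9, 2)) = Mul(-117, 11) = -1287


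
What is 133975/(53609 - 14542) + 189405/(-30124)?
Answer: -3363622235/1176854308 ≈ -2.8581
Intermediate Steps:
133975/(53609 - 14542) + 189405/(-30124) = 133975/39067 + 189405*(-1/30124) = 133975*(1/39067) - 189405/30124 = 133975/39067 - 189405/30124 = -3363622235/1176854308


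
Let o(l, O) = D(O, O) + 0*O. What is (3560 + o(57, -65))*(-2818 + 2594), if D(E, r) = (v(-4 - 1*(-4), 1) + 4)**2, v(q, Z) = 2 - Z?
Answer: -803040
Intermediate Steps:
D(E, r) = 25 (D(E, r) = ((2 - 1*1) + 4)**2 = ((2 - 1) + 4)**2 = (1 + 4)**2 = 5**2 = 25)
o(l, O) = 25 (o(l, O) = 25 + 0*O = 25 + 0 = 25)
(3560 + o(57, -65))*(-2818 + 2594) = (3560 + 25)*(-2818 + 2594) = 3585*(-224) = -803040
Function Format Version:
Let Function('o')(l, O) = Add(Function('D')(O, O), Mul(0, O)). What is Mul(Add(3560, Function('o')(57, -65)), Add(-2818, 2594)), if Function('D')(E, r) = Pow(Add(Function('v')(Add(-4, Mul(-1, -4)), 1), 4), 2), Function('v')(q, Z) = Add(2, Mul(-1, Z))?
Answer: -803040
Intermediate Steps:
Function('D')(E, r) = 25 (Function('D')(E, r) = Pow(Add(Add(2, Mul(-1, 1)), 4), 2) = Pow(Add(Add(2, -1), 4), 2) = Pow(Add(1, 4), 2) = Pow(5, 2) = 25)
Function('o')(l, O) = 25 (Function('o')(l, O) = Add(25, Mul(0, O)) = Add(25, 0) = 25)
Mul(Add(3560, Function('o')(57, -65)), Add(-2818, 2594)) = Mul(Add(3560, 25), Add(-2818, 2594)) = Mul(3585, -224) = -803040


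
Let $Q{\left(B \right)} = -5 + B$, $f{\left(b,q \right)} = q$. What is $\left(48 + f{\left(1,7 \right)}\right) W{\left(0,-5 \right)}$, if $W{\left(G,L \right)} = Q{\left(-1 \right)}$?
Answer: $-330$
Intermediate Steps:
$W{\left(G,L \right)} = -6$ ($W{\left(G,L \right)} = -5 - 1 = -6$)
$\left(48 + f{\left(1,7 \right)}\right) W{\left(0,-5 \right)} = \left(48 + 7\right) \left(-6\right) = 55 \left(-6\right) = -330$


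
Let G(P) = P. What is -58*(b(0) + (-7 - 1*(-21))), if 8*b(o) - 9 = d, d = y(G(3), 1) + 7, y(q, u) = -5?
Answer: -3567/4 ≈ -891.75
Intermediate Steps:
d = 2 (d = -5 + 7 = 2)
b(o) = 11/8 (b(o) = 9/8 + (1/8)*2 = 9/8 + 1/4 = 11/8)
-58*(b(0) + (-7 - 1*(-21))) = -58*(11/8 + (-7 - 1*(-21))) = -58*(11/8 + (-7 + 21)) = -58*(11/8 + 14) = -58*123/8 = -3567/4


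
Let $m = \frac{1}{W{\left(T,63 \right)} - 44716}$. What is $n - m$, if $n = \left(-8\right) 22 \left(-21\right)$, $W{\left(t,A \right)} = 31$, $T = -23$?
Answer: $\frac{165155761}{44685} \approx 3696.0$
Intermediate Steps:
$m = - \frac{1}{44685}$ ($m = \frac{1}{31 - 44716} = \frac{1}{-44685} = - \frac{1}{44685} \approx -2.2379 \cdot 10^{-5}$)
$n = 3696$ ($n = \left(-176\right) \left(-21\right) = 3696$)
$n - m = 3696 - - \frac{1}{44685} = 3696 + \frac{1}{44685} = \frac{165155761}{44685}$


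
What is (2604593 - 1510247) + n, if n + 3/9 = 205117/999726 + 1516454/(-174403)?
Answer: 190803392174354009/174355213578 ≈ 1.0943e+6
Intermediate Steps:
n = -1538383875979/174355213578 (n = -⅓ + (205117/999726 + 1516454/(-174403)) = -⅓ + (205117*(1/999726) + 1516454*(-1/174403)) = -⅓ + (205117/999726 - 1516454/174403) = -⅓ - 1480265471453/174355213578 = -1538383875979/174355213578 ≈ -8.8233)
(2604593 - 1510247) + n = (2604593 - 1510247) - 1538383875979/174355213578 = 1094346 - 1538383875979/174355213578 = 190803392174354009/174355213578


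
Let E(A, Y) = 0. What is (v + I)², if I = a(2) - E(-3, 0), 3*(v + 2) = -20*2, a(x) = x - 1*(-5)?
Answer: 625/9 ≈ 69.444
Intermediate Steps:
a(x) = 5 + x (a(x) = x + 5 = 5 + x)
v = -46/3 (v = -2 + (-20*2)/3 = -2 + (⅓)*(-40) = -2 - 40/3 = -46/3 ≈ -15.333)
I = 7 (I = (5 + 2) - 1*0 = 7 + 0 = 7)
(v + I)² = (-46/3 + 7)² = (-25/3)² = 625/9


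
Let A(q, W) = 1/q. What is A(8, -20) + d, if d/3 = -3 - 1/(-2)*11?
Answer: 61/8 ≈ 7.6250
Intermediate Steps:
d = 15/2 (d = 3*(-3 - 1/(-2)*11) = 3*(-3 - 1*(-½)*11) = 3*(-3 + (½)*11) = 3*(-3 + 11/2) = 3*(5/2) = 15/2 ≈ 7.5000)
A(8, -20) + d = 1/8 + 15/2 = ⅛ + 15/2 = 61/8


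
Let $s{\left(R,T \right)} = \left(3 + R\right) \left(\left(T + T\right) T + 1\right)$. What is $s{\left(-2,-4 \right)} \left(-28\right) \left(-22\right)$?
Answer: $20328$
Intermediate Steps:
$s{\left(R,T \right)} = \left(1 + 2 T^{2}\right) \left(3 + R\right)$ ($s{\left(R,T \right)} = \left(3 + R\right) \left(2 T T + 1\right) = \left(3 + R\right) \left(2 T^{2} + 1\right) = \left(3 + R\right) \left(1 + 2 T^{2}\right) = \left(1 + 2 T^{2}\right) \left(3 + R\right)$)
$s{\left(-2,-4 \right)} \left(-28\right) \left(-22\right) = \left(3 - 2 + 6 \left(-4\right)^{2} + 2 \left(-2\right) \left(-4\right)^{2}\right) \left(-28\right) \left(-22\right) = \left(3 - 2 + 6 \cdot 16 + 2 \left(-2\right) 16\right) \left(-28\right) \left(-22\right) = \left(3 - 2 + 96 - 64\right) \left(-28\right) \left(-22\right) = 33 \left(-28\right) \left(-22\right) = \left(-924\right) \left(-22\right) = 20328$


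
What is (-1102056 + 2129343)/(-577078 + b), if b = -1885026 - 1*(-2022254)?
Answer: -1027287/439850 ≈ -2.3355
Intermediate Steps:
b = 137228 (b = -1885026 + 2022254 = 137228)
(-1102056 + 2129343)/(-577078 + b) = (-1102056 + 2129343)/(-577078 + 137228) = 1027287/(-439850) = 1027287*(-1/439850) = -1027287/439850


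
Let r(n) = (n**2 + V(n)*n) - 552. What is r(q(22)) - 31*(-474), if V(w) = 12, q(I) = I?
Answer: 14890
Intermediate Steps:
r(n) = -552 + n**2 + 12*n (r(n) = (n**2 + 12*n) - 552 = -552 + n**2 + 12*n)
r(q(22)) - 31*(-474) = (-552 + 22**2 + 12*22) - 31*(-474) = (-552 + 484 + 264) + 14694 = 196 + 14694 = 14890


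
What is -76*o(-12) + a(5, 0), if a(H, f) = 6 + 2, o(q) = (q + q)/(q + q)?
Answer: -68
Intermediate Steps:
o(q) = 1 (o(q) = (2*q)/((2*q)) = (2*q)*(1/(2*q)) = 1)
a(H, f) = 8
-76*o(-12) + a(5, 0) = -76*1 + 8 = -76 + 8 = -68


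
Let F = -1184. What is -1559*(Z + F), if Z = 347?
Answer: 1304883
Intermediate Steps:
-1559*(Z + F) = -1559*(347 - 1184) = -1559*(-837) = 1304883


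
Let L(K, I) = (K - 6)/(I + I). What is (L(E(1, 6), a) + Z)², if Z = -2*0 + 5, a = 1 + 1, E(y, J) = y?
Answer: 225/16 ≈ 14.063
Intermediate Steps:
a = 2
L(K, I) = (-6 + K)/(2*I) (L(K, I) = (-6 + K)/((2*I)) = (-6 + K)*(1/(2*I)) = (-6 + K)/(2*I))
Z = 5 (Z = 0 + 5 = 5)
(L(E(1, 6), a) + Z)² = ((½)*(-6 + 1)/2 + 5)² = ((½)*(½)*(-5) + 5)² = (-5/4 + 5)² = (15/4)² = 225/16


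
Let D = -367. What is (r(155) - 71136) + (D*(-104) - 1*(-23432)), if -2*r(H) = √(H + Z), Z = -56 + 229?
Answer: -9536 - √82 ≈ -9545.1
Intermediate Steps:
Z = 173
r(H) = -√(173 + H)/2 (r(H) = -√(H + 173)/2 = -√(173 + H)/2)
(r(155) - 71136) + (D*(-104) - 1*(-23432)) = (-√(173 + 155)/2 - 71136) + (-367*(-104) - 1*(-23432)) = (-√82 - 71136) + (38168 + 23432) = (-√82 - 71136) + 61600 = (-71136 - √82) + 61600 = -9536 - √82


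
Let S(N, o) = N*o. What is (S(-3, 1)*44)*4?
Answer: -528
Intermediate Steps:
(S(-3, 1)*44)*4 = (-3*1*44)*4 = -3*44*4 = -132*4 = -528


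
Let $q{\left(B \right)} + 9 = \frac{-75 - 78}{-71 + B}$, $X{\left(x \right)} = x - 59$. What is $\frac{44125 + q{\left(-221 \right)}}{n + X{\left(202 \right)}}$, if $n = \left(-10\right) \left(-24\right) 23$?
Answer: $\frac{12882025}{1653596} \approx 7.7903$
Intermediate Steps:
$X{\left(x \right)} = -59 + x$
$n = 5520$ ($n = 240 \cdot 23 = 5520$)
$q{\left(B \right)} = -9 - \frac{153}{-71 + B}$ ($q{\left(B \right)} = -9 + \frac{-75 - 78}{-71 + B} = -9 - \frac{153}{-71 + B}$)
$\frac{44125 + q{\left(-221 \right)}}{n + X{\left(202 \right)}} = \frac{44125 + \frac{9 \left(54 - -221\right)}{-71 - 221}}{5520 + \left(-59 + 202\right)} = \frac{44125 + \frac{9 \left(54 + 221\right)}{-292}}{5520 + 143} = \frac{44125 + 9 \left(- \frac{1}{292}\right) 275}{5663} = \left(44125 - \frac{2475}{292}\right) \frac{1}{5663} = \frac{12882025}{292} \cdot \frac{1}{5663} = \frac{12882025}{1653596}$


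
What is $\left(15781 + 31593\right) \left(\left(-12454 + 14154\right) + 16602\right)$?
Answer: $867038948$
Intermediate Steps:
$\left(15781 + 31593\right) \left(\left(-12454 + 14154\right) + 16602\right) = 47374 \left(1700 + 16602\right) = 47374 \cdot 18302 = 867038948$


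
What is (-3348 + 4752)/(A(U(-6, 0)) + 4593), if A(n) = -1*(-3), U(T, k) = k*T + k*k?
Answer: 117/383 ≈ 0.30548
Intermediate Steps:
U(T, k) = k² + T*k (U(T, k) = T*k + k² = k² + T*k)
A(n) = 3
(-3348 + 4752)/(A(U(-6, 0)) + 4593) = (-3348 + 4752)/(3 + 4593) = 1404/4596 = 1404*(1/4596) = 117/383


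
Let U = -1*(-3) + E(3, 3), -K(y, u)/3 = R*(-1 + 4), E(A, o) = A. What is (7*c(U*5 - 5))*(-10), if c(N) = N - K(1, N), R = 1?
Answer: -2380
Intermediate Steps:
K(y, u) = -9 (K(y, u) = -3*(-1 + 4) = -3*3 = -9)
U = 6 (U = -1*(-3) + 3 = 3 + 3 = 6)
c(N) = 9 + N (c(N) = N - 1*(-9) = N + 9 = 9 + N)
(7*c(U*5 - 5))*(-10) = (7*(9 + (6*5 - 5)))*(-10) = (7*(9 + (30 - 5)))*(-10) = (7*(9 + 25))*(-10) = (7*34)*(-10) = 238*(-10) = -2380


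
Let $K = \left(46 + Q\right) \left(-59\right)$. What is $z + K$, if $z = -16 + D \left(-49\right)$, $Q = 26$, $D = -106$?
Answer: $930$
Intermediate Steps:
$z = 5178$ ($z = -16 - -5194 = -16 + 5194 = 5178$)
$K = -4248$ ($K = \left(46 + 26\right) \left(-59\right) = 72 \left(-59\right) = -4248$)
$z + K = 5178 - 4248 = 930$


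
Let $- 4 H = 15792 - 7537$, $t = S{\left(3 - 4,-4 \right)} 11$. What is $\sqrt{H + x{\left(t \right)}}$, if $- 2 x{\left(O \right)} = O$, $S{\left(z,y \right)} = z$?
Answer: $\frac{i \sqrt{8233}}{2} \approx 45.368 i$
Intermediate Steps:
$t = -11$ ($t = \left(3 - 4\right) 11 = \left(-1\right) 11 = -11$)
$x{\left(O \right)} = - \frac{O}{2}$
$H = - \frac{8255}{4}$ ($H = - \frac{15792 - 7537}{4} = \left(- \frac{1}{4}\right) 8255 = - \frac{8255}{4} \approx -2063.8$)
$\sqrt{H + x{\left(t \right)}} = \sqrt{- \frac{8255}{4} - - \frac{11}{2}} = \sqrt{- \frac{8255}{4} + \frac{11}{2}} = \sqrt{- \frac{8233}{4}} = \frac{i \sqrt{8233}}{2}$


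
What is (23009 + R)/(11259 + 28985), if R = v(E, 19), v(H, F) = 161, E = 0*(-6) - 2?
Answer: 11585/20122 ≈ 0.57574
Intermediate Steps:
E = -2 (E = 0 - 2 = -2)
R = 161
(23009 + R)/(11259 + 28985) = (23009 + 161)/(11259 + 28985) = 23170/40244 = 23170*(1/40244) = 11585/20122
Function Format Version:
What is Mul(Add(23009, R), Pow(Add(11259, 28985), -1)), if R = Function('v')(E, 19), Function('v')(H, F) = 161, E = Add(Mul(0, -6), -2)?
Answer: Rational(11585, 20122) ≈ 0.57574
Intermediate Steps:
E = -2 (E = Add(0, -2) = -2)
R = 161
Mul(Add(23009, R), Pow(Add(11259, 28985), -1)) = Mul(Add(23009, 161), Pow(Add(11259, 28985), -1)) = Mul(23170, Pow(40244, -1)) = Mul(23170, Rational(1, 40244)) = Rational(11585, 20122)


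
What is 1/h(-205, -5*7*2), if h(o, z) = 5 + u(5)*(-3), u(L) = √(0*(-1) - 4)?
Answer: 5/61 + 6*I/61 ≈ 0.081967 + 0.098361*I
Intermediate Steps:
u(L) = 2*I (u(L) = √(0 - 4) = √(-4) = 2*I)
h(o, z) = 5 - 6*I (h(o, z) = 5 + (2*I)*(-3) = 5 - 6*I)
1/h(-205, -5*7*2) = 1/(5 - 6*I) = (5 + 6*I)/61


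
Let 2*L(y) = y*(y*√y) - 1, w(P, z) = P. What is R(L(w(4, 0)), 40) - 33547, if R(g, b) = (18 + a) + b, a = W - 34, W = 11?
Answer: -33512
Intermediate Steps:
a = -23 (a = 11 - 34 = -23)
L(y) = -½ + y^(5/2)/2 (L(y) = (y*(y*√y) - 1)/2 = (y*y^(3/2) - 1)/2 = (y^(5/2) - 1)/2 = (-1 + y^(5/2))/2 = -½ + y^(5/2)/2)
R(g, b) = -5 + b (R(g, b) = (18 - 23) + b = -5 + b)
R(L(w(4, 0)), 40) - 33547 = (-5 + 40) - 33547 = 35 - 33547 = -33512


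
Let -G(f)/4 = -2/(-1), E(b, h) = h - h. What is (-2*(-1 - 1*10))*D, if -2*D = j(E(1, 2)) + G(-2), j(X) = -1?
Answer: 99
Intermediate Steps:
E(b, h) = 0
G(f) = -8 (G(f) = -(-8)/(-1) = -(-8)*(-1) = -4*2 = -8)
D = 9/2 (D = -(-1 - 8)/2 = -½*(-9) = 9/2 ≈ 4.5000)
(-2*(-1 - 1*10))*D = -2*(-1 - 1*10)*(9/2) = -2*(-1 - 10)*(9/2) = -2*(-11)*(9/2) = 22*(9/2) = 99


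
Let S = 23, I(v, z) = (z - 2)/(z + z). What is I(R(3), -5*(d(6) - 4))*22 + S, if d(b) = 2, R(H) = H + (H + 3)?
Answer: 159/5 ≈ 31.800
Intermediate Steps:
R(H) = 3 + 2*H (R(H) = H + (3 + H) = 3 + 2*H)
I(v, z) = (-2 + z)/(2*z) (I(v, z) = (-2 + z)/((2*z)) = (-2 + z)*(1/(2*z)) = (-2 + z)/(2*z))
I(R(3), -5*(d(6) - 4))*22 + S = ((-2 - 5*(2 - 4))/(2*((-5*(2 - 4)))))*22 + 23 = ((-2 - 5*(-2))/(2*((-5*(-2)))))*22 + 23 = ((1/2)*(-2 + 10)/10)*22 + 23 = ((1/2)*(1/10)*8)*22 + 23 = (2/5)*22 + 23 = 44/5 + 23 = 159/5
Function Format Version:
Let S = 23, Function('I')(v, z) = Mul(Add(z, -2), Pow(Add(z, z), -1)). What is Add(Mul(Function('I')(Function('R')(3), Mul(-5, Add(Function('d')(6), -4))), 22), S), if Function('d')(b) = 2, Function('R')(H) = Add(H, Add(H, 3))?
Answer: Rational(159, 5) ≈ 31.800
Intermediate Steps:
Function('R')(H) = Add(3, Mul(2, H)) (Function('R')(H) = Add(H, Add(3, H)) = Add(3, Mul(2, H)))
Function('I')(v, z) = Mul(Rational(1, 2), Pow(z, -1), Add(-2, z)) (Function('I')(v, z) = Mul(Add(-2, z), Pow(Mul(2, z), -1)) = Mul(Add(-2, z), Mul(Rational(1, 2), Pow(z, -1))) = Mul(Rational(1, 2), Pow(z, -1), Add(-2, z)))
Add(Mul(Function('I')(Function('R')(3), Mul(-5, Add(Function('d')(6), -4))), 22), S) = Add(Mul(Mul(Rational(1, 2), Pow(Mul(-5, Add(2, -4)), -1), Add(-2, Mul(-5, Add(2, -4)))), 22), 23) = Add(Mul(Mul(Rational(1, 2), Pow(Mul(-5, -2), -1), Add(-2, Mul(-5, -2))), 22), 23) = Add(Mul(Mul(Rational(1, 2), Pow(10, -1), Add(-2, 10)), 22), 23) = Add(Mul(Mul(Rational(1, 2), Rational(1, 10), 8), 22), 23) = Add(Mul(Rational(2, 5), 22), 23) = Add(Rational(44, 5), 23) = Rational(159, 5)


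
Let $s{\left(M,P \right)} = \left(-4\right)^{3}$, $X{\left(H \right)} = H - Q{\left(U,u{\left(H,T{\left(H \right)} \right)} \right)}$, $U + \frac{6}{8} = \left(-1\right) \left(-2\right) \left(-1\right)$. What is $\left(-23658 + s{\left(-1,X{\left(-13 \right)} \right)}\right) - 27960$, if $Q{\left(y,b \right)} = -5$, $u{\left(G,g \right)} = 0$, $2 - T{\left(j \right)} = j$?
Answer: $-51682$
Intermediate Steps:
$T{\left(j \right)} = 2 - j$
$U = - \frac{11}{4}$ ($U = - \frac{3}{4} + \left(-1\right) \left(-2\right) \left(-1\right) = - \frac{3}{4} + 2 \left(-1\right) = - \frac{3}{4} - 2 = - \frac{11}{4} \approx -2.75$)
$X{\left(H \right)} = 5 + H$ ($X{\left(H \right)} = H - -5 = H + 5 = 5 + H$)
$s{\left(M,P \right)} = -64$
$\left(-23658 + s{\left(-1,X{\left(-13 \right)} \right)}\right) - 27960 = \left(-23658 - 64\right) - 27960 = -23722 - 27960 = -51682$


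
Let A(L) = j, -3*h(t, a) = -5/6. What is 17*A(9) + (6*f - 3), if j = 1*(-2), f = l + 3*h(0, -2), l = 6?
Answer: 4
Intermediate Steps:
h(t, a) = 5/18 (h(t, a) = -(-5)/(3*6) = -1/3*(-5/6) = 5/18)
f = 41/6 (f = 6 + 3*(5/18) = 6 + 5/6 = 41/6 ≈ 6.8333)
j = -2
A(L) = -2
17*A(9) + (6*f - 3) = 17*(-2) + (6*(41/6) - 3) = -34 + (41 - 3) = -34 + 38 = 4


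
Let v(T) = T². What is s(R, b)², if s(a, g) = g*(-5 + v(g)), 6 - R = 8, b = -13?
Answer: 4545424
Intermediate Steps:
R = -2 (R = 6 - 1*8 = 6 - 8 = -2)
s(a, g) = g*(-5 + g²)
s(R, b)² = (-13*(-5 + (-13)²))² = (-13*(-5 + 169))² = (-13*164)² = (-2132)² = 4545424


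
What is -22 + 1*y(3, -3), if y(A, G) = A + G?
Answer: -22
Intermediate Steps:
-22 + 1*y(3, -3) = -22 + 1*(3 - 3) = -22 + 1*0 = -22 + 0 = -22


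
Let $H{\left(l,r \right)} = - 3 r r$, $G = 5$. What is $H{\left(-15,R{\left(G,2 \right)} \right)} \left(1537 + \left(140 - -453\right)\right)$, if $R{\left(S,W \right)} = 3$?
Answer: $-57510$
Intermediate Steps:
$H{\left(l,r \right)} = - 3 r^{2}$
$H{\left(-15,R{\left(G,2 \right)} \right)} \left(1537 + \left(140 - -453\right)\right) = - 3 \cdot 3^{2} \left(1537 + \left(140 - -453\right)\right) = \left(-3\right) 9 \left(1537 + \left(140 + 453\right)\right) = - 27 \left(1537 + 593\right) = \left(-27\right) 2130 = -57510$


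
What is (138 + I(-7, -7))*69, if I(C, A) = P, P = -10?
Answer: 8832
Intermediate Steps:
I(C, A) = -10
(138 + I(-7, -7))*69 = (138 - 10)*69 = 128*69 = 8832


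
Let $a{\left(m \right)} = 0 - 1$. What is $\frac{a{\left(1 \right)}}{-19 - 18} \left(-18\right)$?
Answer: $- \frac{18}{37} \approx -0.48649$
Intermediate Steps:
$a{\left(m \right)} = -1$ ($a{\left(m \right)} = 0 - 1 = -1$)
$\frac{a{\left(1 \right)}}{-19 - 18} \left(-18\right) = - \frac{1}{-19 - 18} \left(-18\right) = - \frac{1}{-37} \left(-18\right) = \left(-1\right) \left(- \frac{1}{37}\right) \left(-18\right) = \frac{1}{37} \left(-18\right) = - \frac{18}{37}$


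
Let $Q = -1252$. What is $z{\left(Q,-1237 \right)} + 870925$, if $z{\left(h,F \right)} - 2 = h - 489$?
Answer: $869186$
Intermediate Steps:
$z{\left(h,F \right)} = -487 + h$ ($z{\left(h,F \right)} = 2 + \left(h - 489\right) = 2 + \left(-489 + h\right) = -487 + h$)
$z{\left(Q,-1237 \right)} + 870925 = \left(-487 - 1252\right) + 870925 = -1739 + 870925 = 869186$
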